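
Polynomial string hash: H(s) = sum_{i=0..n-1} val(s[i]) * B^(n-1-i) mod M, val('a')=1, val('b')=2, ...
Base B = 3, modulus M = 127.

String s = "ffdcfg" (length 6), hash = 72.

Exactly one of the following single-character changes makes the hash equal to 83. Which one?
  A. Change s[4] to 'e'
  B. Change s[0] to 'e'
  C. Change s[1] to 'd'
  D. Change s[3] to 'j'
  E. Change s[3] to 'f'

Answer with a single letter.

Option A: s[4]='f'->'e', delta=(5-6)*3^1 mod 127 = 124, hash=72+124 mod 127 = 69
Option B: s[0]='f'->'e', delta=(5-6)*3^5 mod 127 = 11, hash=72+11 mod 127 = 83 <-- target
Option C: s[1]='f'->'d', delta=(4-6)*3^4 mod 127 = 92, hash=72+92 mod 127 = 37
Option D: s[3]='c'->'j', delta=(10-3)*3^2 mod 127 = 63, hash=72+63 mod 127 = 8
Option E: s[3]='c'->'f', delta=(6-3)*3^2 mod 127 = 27, hash=72+27 mod 127 = 99

Answer: B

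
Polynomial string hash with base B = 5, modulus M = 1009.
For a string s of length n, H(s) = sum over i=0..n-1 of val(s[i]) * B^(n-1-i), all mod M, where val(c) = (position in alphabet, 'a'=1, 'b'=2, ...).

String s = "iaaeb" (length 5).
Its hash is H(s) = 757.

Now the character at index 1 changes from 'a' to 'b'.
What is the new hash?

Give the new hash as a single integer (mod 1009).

val('a') = 1, val('b') = 2
Position k = 1, exponent = n-1-k = 3
B^3 mod M = 5^3 mod 1009 = 125
Delta = (2 - 1) * 125 mod 1009 = 125
New hash = (757 + 125) mod 1009 = 882

Answer: 882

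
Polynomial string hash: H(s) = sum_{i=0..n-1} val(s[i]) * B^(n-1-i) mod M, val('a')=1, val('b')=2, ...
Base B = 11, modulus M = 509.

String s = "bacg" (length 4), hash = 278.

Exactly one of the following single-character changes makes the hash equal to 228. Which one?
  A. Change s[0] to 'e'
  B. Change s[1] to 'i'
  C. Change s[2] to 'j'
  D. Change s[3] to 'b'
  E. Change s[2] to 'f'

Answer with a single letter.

Answer: B

Derivation:
Option A: s[0]='b'->'e', delta=(5-2)*11^3 mod 509 = 430, hash=278+430 mod 509 = 199
Option B: s[1]='a'->'i', delta=(9-1)*11^2 mod 509 = 459, hash=278+459 mod 509 = 228 <-- target
Option C: s[2]='c'->'j', delta=(10-3)*11^1 mod 509 = 77, hash=278+77 mod 509 = 355
Option D: s[3]='g'->'b', delta=(2-7)*11^0 mod 509 = 504, hash=278+504 mod 509 = 273
Option E: s[2]='c'->'f', delta=(6-3)*11^1 mod 509 = 33, hash=278+33 mod 509 = 311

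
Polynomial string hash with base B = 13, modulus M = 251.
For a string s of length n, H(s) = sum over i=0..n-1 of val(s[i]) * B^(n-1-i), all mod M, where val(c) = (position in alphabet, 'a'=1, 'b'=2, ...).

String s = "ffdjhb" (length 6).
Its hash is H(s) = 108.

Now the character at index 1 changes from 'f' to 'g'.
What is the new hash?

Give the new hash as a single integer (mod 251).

val('f') = 6, val('g') = 7
Position k = 1, exponent = n-1-k = 4
B^4 mod M = 13^4 mod 251 = 198
Delta = (7 - 6) * 198 mod 251 = 198
New hash = (108 + 198) mod 251 = 55

Answer: 55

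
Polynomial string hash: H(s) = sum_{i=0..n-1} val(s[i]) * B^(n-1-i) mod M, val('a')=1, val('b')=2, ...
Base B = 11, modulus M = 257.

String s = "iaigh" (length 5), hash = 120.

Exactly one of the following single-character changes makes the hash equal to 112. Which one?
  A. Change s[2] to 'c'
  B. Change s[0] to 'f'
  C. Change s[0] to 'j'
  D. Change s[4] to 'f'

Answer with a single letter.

Answer: C

Derivation:
Option A: s[2]='i'->'c', delta=(3-9)*11^2 mod 257 = 45, hash=120+45 mod 257 = 165
Option B: s[0]='i'->'f', delta=(6-9)*11^4 mod 257 = 24, hash=120+24 mod 257 = 144
Option C: s[0]='i'->'j', delta=(10-9)*11^4 mod 257 = 249, hash=120+249 mod 257 = 112 <-- target
Option D: s[4]='h'->'f', delta=(6-8)*11^0 mod 257 = 255, hash=120+255 mod 257 = 118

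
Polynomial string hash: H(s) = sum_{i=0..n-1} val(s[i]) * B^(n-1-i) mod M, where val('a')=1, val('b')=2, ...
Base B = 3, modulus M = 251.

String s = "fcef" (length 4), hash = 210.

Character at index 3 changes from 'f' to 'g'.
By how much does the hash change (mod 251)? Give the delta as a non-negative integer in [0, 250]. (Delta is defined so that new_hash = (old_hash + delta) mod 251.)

Delta formula: (val(new) - val(old)) * B^(n-1-k) mod M
  val('g') - val('f') = 7 - 6 = 1
  B^(n-1-k) = 3^0 mod 251 = 1
  Delta = 1 * 1 mod 251 = 1

Answer: 1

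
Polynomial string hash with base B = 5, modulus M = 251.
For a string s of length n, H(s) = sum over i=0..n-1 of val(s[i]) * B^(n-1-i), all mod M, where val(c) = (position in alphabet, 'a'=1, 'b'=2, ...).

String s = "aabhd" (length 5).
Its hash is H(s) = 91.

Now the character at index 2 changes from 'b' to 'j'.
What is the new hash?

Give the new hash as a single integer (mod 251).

val('b') = 2, val('j') = 10
Position k = 2, exponent = n-1-k = 2
B^2 mod M = 5^2 mod 251 = 25
Delta = (10 - 2) * 25 mod 251 = 200
New hash = (91 + 200) mod 251 = 40

Answer: 40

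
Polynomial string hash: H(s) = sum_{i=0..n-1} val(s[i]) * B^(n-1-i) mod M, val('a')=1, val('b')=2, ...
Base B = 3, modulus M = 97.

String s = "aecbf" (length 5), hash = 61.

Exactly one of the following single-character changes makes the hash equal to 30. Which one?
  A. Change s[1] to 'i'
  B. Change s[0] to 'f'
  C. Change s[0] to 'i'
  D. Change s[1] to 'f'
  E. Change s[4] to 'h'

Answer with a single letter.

Option A: s[1]='e'->'i', delta=(9-5)*3^3 mod 97 = 11, hash=61+11 mod 97 = 72
Option B: s[0]='a'->'f', delta=(6-1)*3^4 mod 97 = 17, hash=61+17 mod 97 = 78
Option C: s[0]='a'->'i', delta=(9-1)*3^4 mod 97 = 66, hash=61+66 mod 97 = 30 <-- target
Option D: s[1]='e'->'f', delta=(6-5)*3^3 mod 97 = 27, hash=61+27 mod 97 = 88
Option E: s[4]='f'->'h', delta=(8-6)*3^0 mod 97 = 2, hash=61+2 mod 97 = 63

Answer: C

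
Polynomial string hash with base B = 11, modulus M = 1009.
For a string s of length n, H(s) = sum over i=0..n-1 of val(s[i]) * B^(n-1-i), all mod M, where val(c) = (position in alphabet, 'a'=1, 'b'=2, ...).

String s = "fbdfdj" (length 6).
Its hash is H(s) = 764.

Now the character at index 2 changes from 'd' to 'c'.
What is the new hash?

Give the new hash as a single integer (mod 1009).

val('d') = 4, val('c') = 3
Position k = 2, exponent = n-1-k = 3
B^3 mod M = 11^3 mod 1009 = 322
Delta = (3 - 4) * 322 mod 1009 = 687
New hash = (764 + 687) mod 1009 = 442

Answer: 442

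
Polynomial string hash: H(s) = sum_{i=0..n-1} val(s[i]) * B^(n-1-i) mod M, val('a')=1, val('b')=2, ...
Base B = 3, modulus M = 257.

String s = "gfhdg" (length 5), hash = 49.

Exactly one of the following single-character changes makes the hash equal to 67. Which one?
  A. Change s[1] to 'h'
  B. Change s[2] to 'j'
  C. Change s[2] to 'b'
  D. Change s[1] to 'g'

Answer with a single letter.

Answer: B

Derivation:
Option A: s[1]='f'->'h', delta=(8-6)*3^3 mod 257 = 54, hash=49+54 mod 257 = 103
Option B: s[2]='h'->'j', delta=(10-8)*3^2 mod 257 = 18, hash=49+18 mod 257 = 67 <-- target
Option C: s[2]='h'->'b', delta=(2-8)*3^2 mod 257 = 203, hash=49+203 mod 257 = 252
Option D: s[1]='f'->'g', delta=(7-6)*3^3 mod 257 = 27, hash=49+27 mod 257 = 76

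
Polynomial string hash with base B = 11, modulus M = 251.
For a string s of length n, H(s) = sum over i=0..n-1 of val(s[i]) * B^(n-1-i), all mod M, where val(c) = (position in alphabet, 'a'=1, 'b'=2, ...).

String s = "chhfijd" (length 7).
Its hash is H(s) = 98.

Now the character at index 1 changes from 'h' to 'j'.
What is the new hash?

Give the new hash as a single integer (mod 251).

Answer: 167

Derivation:
val('h') = 8, val('j') = 10
Position k = 1, exponent = n-1-k = 5
B^5 mod M = 11^5 mod 251 = 160
Delta = (10 - 8) * 160 mod 251 = 69
New hash = (98 + 69) mod 251 = 167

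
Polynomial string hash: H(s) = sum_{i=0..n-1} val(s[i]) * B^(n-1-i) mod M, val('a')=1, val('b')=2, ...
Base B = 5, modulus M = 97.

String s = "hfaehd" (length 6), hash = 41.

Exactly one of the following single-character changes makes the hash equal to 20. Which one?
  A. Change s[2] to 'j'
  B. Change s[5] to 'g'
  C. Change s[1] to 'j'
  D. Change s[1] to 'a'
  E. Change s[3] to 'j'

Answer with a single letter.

Option A: s[2]='a'->'j', delta=(10-1)*5^3 mod 97 = 58, hash=41+58 mod 97 = 2
Option B: s[5]='d'->'g', delta=(7-4)*5^0 mod 97 = 3, hash=41+3 mod 97 = 44
Option C: s[1]='f'->'j', delta=(10-6)*5^4 mod 97 = 75, hash=41+75 mod 97 = 19
Option D: s[1]='f'->'a', delta=(1-6)*5^4 mod 97 = 76, hash=41+76 mod 97 = 20 <-- target
Option E: s[3]='e'->'j', delta=(10-5)*5^2 mod 97 = 28, hash=41+28 mod 97 = 69

Answer: D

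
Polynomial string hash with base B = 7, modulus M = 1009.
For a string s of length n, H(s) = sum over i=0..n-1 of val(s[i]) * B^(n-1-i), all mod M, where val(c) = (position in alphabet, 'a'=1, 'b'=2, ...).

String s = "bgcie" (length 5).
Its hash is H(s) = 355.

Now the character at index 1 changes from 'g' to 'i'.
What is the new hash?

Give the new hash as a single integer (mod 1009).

Answer: 32

Derivation:
val('g') = 7, val('i') = 9
Position k = 1, exponent = n-1-k = 3
B^3 mod M = 7^3 mod 1009 = 343
Delta = (9 - 7) * 343 mod 1009 = 686
New hash = (355 + 686) mod 1009 = 32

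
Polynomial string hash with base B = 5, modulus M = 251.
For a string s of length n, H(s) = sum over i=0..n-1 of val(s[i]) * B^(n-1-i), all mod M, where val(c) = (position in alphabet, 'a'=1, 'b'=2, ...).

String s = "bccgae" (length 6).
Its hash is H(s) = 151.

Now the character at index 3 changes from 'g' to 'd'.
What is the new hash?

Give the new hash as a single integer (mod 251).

Answer: 76

Derivation:
val('g') = 7, val('d') = 4
Position k = 3, exponent = n-1-k = 2
B^2 mod M = 5^2 mod 251 = 25
Delta = (4 - 7) * 25 mod 251 = 176
New hash = (151 + 176) mod 251 = 76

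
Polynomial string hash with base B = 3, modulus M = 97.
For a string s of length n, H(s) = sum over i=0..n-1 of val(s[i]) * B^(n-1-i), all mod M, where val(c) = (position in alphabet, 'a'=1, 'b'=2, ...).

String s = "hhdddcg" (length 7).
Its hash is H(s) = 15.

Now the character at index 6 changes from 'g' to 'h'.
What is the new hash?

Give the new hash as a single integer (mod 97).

val('g') = 7, val('h') = 8
Position k = 6, exponent = n-1-k = 0
B^0 mod M = 3^0 mod 97 = 1
Delta = (8 - 7) * 1 mod 97 = 1
New hash = (15 + 1) mod 97 = 16

Answer: 16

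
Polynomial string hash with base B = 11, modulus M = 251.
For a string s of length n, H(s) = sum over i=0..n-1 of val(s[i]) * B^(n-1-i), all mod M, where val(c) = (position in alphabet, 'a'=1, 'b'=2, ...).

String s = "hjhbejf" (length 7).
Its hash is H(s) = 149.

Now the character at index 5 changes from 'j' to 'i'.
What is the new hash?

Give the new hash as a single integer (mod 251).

val('j') = 10, val('i') = 9
Position k = 5, exponent = n-1-k = 1
B^1 mod M = 11^1 mod 251 = 11
Delta = (9 - 10) * 11 mod 251 = 240
New hash = (149 + 240) mod 251 = 138

Answer: 138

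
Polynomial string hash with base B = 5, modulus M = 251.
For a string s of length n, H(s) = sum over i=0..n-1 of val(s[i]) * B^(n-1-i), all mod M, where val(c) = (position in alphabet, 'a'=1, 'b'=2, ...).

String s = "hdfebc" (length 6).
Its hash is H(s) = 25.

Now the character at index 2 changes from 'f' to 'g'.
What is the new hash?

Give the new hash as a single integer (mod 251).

Answer: 150

Derivation:
val('f') = 6, val('g') = 7
Position k = 2, exponent = n-1-k = 3
B^3 mod M = 5^3 mod 251 = 125
Delta = (7 - 6) * 125 mod 251 = 125
New hash = (25 + 125) mod 251 = 150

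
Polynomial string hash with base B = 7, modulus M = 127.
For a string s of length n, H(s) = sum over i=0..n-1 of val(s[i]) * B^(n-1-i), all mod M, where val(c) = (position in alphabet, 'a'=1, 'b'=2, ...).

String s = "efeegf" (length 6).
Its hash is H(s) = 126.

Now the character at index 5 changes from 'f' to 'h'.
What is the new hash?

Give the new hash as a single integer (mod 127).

val('f') = 6, val('h') = 8
Position k = 5, exponent = n-1-k = 0
B^0 mod M = 7^0 mod 127 = 1
Delta = (8 - 6) * 1 mod 127 = 2
New hash = (126 + 2) mod 127 = 1

Answer: 1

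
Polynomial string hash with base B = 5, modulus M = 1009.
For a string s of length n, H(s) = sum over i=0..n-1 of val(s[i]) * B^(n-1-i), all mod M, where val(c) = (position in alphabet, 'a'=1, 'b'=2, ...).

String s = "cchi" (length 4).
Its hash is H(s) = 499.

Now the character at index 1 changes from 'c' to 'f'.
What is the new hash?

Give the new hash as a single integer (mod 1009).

Answer: 574

Derivation:
val('c') = 3, val('f') = 6
Position k = 1, exponent = n-1-k = 2
B^2 mod M = 5^2 mod 1009 = 25
Delta = (6 - 3) * 25 mod 1009 = 75
New hash = (499 + 75) mod 1009 = 574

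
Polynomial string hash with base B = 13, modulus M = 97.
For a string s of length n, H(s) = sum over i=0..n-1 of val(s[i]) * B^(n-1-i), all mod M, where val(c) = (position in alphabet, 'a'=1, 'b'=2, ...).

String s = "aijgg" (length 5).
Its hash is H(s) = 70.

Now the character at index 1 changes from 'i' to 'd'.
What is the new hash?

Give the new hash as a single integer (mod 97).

Answer: 46

Derivation:
val('i') = 9, val('d') = 4
Position k = 1, exponent = n-1-k = 3
B^3 mod M = 13^3 mod 97 = 63
Delta = (4 - 9) * 63 mod 97 = 73
New hash = (70 + 73) mod 97 = 46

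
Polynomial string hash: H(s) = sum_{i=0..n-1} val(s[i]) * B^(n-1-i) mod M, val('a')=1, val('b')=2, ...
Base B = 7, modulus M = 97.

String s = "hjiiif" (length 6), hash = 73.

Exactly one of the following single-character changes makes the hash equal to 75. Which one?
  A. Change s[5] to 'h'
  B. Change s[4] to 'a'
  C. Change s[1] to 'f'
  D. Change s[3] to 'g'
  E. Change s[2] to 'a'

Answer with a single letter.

Option A: s[5]='f'->'h', delta=(8-6)*7^0 mod 97 = 2, hash=73+2 mod 97 = 75 <-- target
Option B: s[4]='i'->'a', delta=(1-9)*7^1 mod 97 = 41, hash=73+41 mod 97 = 17
Option C: s[1]='j'->'f', delta=(6-10)*7^4 mod 97 = 96, hash=73+96 mod 97 = 72
Option D: s[3]='i'->'g', delta=(7-9)*7^2 mod 97 = 96, hash=73+96 mod 97 = 72
Option E: s[2]='i'->'a', delta=(1-9)*7^3 mod 97 = 69, hash=73+69 mod 97 = 45

Answer: A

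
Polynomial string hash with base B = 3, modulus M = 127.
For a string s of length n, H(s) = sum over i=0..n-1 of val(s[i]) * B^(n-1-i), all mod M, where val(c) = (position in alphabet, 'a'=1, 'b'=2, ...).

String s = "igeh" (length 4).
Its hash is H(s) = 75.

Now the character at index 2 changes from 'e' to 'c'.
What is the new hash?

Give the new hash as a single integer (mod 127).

val('e') = 5, val('c') = 3
Position k = 2, exponent = n-1-k = 1
B^1 mod M = 3^1 mod 127 = 3
Delta = (3 - 5) * 3 mod 127 = 121
New hash = (75 + 121) mod 127 = 69

Answer: 69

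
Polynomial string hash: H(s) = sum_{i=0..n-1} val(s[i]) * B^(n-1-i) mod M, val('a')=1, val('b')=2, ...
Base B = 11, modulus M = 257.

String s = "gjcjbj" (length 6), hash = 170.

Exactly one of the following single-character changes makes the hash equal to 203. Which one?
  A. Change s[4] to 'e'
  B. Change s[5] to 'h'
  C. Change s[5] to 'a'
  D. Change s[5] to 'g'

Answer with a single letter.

Option A: s[4]='b'->'e', delta=(5-2)*11^1 mod 257 = 33, hash=170+33 mod 257 = 203 <-- target
Option B: s[5]='j'->'h', delta=(8-10)*11^0 mod 257 = 255, hash=170+255 mod 257 = 168
Option C: s[5]='j'->'a', delta=(1-10)*11^0 mod 257 = 248, hash=170+248 mod 257 = 161
Option D: s[5]='j'->'g', delta=(7-10)*11^0 mod 257 = 254, hash=170+254 mod 257 = 167

Answer: A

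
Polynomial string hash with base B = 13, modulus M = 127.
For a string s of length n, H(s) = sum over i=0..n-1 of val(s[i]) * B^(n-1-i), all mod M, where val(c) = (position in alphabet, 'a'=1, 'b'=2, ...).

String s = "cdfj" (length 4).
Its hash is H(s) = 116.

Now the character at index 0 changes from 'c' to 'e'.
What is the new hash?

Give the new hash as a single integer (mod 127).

val('c') = 3, val('e') = 5
Position k = 0, exponent = n-1-k = 3
B^3 mod M = 13^3 mod 127 = 38
Delta = (5 - 3) * 38 mod 127 = 76
New hash = (116 + 76) mod 127 = 65

Answer: 65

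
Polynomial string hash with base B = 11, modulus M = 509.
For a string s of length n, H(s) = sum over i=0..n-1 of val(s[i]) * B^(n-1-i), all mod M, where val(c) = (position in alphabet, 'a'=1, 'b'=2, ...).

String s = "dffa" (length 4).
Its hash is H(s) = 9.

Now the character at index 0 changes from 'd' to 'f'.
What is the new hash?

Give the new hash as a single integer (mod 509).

Answer: 126

Derivation:
val('d') = 4, val('f') = 6
Position k = 0, exponent = n-1-k = 3
B^3 mod M = 11^3 mod 509 = 313
Delta = (6 - 4) * 313 mod 509 = 117
New hash = (9 + 117) mod 509 = 126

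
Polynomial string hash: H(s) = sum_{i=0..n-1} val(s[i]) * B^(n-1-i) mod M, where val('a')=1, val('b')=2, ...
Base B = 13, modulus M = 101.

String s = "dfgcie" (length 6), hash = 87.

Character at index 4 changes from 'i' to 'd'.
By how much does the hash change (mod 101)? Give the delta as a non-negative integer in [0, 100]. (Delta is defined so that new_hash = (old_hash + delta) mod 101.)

Delta formula: (val(new) - val(old)) * B^(n-1-k) mod M
  val('d') - val('i') = 4 - 9 = -5
  B^(n-1-k) = 13^1 mod 101 = 13
  Delta = -5 * 13 mod 101 = 36

Answer: 36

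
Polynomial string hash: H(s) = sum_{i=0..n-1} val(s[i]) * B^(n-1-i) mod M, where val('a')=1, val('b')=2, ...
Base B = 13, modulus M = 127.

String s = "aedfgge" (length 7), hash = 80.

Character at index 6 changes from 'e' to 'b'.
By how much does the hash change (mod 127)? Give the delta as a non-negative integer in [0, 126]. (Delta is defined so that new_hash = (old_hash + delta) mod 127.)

Answer: 124

Derivation:
Delta formula: (val(new) - val(old)) * B^(n-1-k) mod M
  val('b') - val('e') = 2 - 5 = -3
  B^(n-1-k) = 13^0 mod 127 = 1
  Delta = -3 * 1 mod 127 = 124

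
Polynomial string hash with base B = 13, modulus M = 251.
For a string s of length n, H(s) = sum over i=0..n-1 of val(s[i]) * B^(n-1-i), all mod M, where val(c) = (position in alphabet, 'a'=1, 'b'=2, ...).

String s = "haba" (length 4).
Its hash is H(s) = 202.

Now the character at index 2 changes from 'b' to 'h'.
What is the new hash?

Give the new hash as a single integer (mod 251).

Answer: 29

Derivation:
val('b') = 2, val('h') = 8
Position k = 2, exponent = n-1-k = 1
B^1 mod M = 13^1 mod 251 = 13
Delta = (8 - 2) * 13 mod 251 = 78
New hash = (202 + 78) mod 251 = 29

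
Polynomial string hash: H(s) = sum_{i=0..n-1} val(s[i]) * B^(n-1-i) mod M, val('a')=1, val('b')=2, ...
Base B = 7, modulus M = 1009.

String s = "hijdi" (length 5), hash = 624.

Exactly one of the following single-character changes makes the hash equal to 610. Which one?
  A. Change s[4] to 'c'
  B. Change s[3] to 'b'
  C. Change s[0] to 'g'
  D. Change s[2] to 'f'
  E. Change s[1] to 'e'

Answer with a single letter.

Answer: B

Derivation:
Option A: s[4]='i'->'c', delta=(3-9)*7^0 mod 1009 = 1003, hash=624+1003 mod 1009 = 618
Option B: s[3]='d'->'b', delta=(2-4)*7^1 mod 1009 = 995, hash=624+995 mod 1009 = 610 <-- target
Option C: s[0]='h'->'g', delta=(7-8)*7^4 mod 1009 = 626, hash=624+626 mod 1009 = 241
Option D: s[2]='j'->'f', delta=(6-10)*7^2 mod 1009 = 813, hash=624+813 mod 1009 = 428
Option E: s[1]='i'->'e', delta=(5-9)*7^3 mod 1009 = 646, hash=624+646 mod 1009 = 261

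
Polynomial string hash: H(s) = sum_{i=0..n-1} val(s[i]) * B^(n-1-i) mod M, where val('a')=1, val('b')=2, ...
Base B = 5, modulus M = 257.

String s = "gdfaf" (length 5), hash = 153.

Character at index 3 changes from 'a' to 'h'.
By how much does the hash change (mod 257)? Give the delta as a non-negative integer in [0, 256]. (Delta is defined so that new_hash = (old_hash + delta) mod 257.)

Answer: 35

Derivation:
Delta formula: (val(new) - val(old)) * B^(n-1-k) mod M
  val('h') - val('a') = 8 - 1 = 7
  B^(n-1-k) = 5^1 mod 257 = 5
  Delta = 7 * 5 mod 257 = 35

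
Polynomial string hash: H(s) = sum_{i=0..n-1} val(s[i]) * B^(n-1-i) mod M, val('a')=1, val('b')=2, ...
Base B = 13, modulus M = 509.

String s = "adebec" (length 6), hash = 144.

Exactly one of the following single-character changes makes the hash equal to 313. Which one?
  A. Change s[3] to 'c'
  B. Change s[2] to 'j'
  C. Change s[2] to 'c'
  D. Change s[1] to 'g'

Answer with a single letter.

Option A: s[3]='b'->'c', delta=(3-2)*13^2 mod 509 = 169, hash=144+169 mod 509 = 313 <-- target
Option B: s[2]='e'->'j', delta=(10-5)*13^3 mod 509 = 296, hash=144+296 mod 509 = 440
Option C: s[2]='e'->'c', delta=(3-5)*13^3 mod 509 = 187, hash=144+187 mod 509 = 331
Option D: s[1]='d'->'g', delta=(7-4)*13^4 mod 509 = 171, hash=144+171 mod 509 = 315

Answer: A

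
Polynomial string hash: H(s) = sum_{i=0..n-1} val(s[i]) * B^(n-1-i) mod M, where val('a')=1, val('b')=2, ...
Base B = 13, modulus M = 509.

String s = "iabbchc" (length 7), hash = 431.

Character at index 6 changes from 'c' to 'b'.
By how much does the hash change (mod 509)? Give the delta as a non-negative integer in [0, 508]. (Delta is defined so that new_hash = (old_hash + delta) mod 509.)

Answer: 508

Derivation:
Delta formula: (val(new) - val(old)) * B^(n-1-k) mod M
  val('b') - val('c') = 2 - 3 = -1
  B^(n-1-k) = 13^0 mod 509 = 1
  Delta = -1 * 1 mod 509 = 508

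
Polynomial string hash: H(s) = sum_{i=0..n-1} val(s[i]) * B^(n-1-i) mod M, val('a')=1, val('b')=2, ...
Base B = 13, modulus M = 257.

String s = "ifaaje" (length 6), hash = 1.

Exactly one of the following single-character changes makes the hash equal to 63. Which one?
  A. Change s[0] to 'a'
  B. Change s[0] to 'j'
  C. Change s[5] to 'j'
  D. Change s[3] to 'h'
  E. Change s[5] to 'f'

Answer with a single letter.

Answer: A

Derivation:
Option A: s[0]='i'->'a', delta=(1-9)*13^5 mod 257 = 62, hash=1+62 mod 257 = 63 <-- target
Option B: s[0]='i'->'j', delta=(10-9)*13^5 mod 257 = 185, hash=1+185 mod 257 = 186
Option C: s[5]='e'->'j', delta=(10-5)*13^0 mod 257 = 5, hash=1+5 mod 257 = 6
Option D: s[3]='a'->'h', delta=(8-1)*13^2 mod 257 = 155, hash=1+155 mod 257 = 156
Option E: s[5]='e'->'f', delta=(6-5)*13^0 mod 257 = 1, hash=1+1 mod 257 = 2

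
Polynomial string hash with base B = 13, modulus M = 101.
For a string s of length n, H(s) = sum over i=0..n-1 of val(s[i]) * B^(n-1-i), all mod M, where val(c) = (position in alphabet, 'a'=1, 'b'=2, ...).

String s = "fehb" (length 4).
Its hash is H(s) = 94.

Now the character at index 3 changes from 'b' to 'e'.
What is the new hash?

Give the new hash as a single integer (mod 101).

Answer: 97

Derivation:
val('b') = 2, val('e') = 5
Position k = 3, exponent = n-1-k = 0
B^0 mod M = 13^0 mod 101 = 1
Delta = (5 - 2) * 1 mod 101 = 3
New hash = (94 + 3) mod 101 = 97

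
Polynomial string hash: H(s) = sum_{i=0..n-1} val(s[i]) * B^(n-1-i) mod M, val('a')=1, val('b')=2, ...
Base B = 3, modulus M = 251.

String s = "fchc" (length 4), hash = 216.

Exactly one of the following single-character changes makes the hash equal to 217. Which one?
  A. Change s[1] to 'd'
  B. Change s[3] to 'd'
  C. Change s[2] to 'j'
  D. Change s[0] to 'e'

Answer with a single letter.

Answer: B

Derivation:
Option A: s[1]='c'->'d', delta=(4-3)*3^2 mod 251 = 9, hash=216+9 mod 251 = 225
Option B: s[3]='c'->'d', delta=(4-3)*3^0 mod 251 = 1, hash=216+1 mod 251 = 217 <-- target
Option C: s[2]='h'->'j', delta=(10-8)*3^1 mod 251 = 6, hash=216+6 mod 251 = 222
Option D: s[0]='f'->'e', delta=(5-6)*3^3 mod 251 = 224, hash=216+224 mod 251 = 189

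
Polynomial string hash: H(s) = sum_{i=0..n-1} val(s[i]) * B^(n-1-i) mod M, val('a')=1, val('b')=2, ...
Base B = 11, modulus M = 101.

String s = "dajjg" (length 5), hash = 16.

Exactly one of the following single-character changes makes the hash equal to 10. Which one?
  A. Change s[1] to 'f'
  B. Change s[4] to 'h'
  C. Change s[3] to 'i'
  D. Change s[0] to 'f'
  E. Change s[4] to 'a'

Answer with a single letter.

Option A: s[1]='a'->'f', delta=(6-1)*11^3 mod 101 = 90, hash=16+90 mod 101 = 5
Option B: s[4]='g'->'h', delta=(8-7)*11^0 mod 101 = 1, hash=16+1 mod 101 = 17
Option C: s[3]='j'->'i', delta=(9-10)*11^1 mod 101 = 90, hash=16+90 mod 101 = 5
Option D: s[0]='d'->'f', delta=(6-4)*11^4 mod 101 = 93, hash=16+93 mod 101 = 8
Option E: s[4]='g'->'a', delta=(1-7)*11^0 mod 101 = 95, hash=16+95 mod 101 = 10 <-- target

Answer: E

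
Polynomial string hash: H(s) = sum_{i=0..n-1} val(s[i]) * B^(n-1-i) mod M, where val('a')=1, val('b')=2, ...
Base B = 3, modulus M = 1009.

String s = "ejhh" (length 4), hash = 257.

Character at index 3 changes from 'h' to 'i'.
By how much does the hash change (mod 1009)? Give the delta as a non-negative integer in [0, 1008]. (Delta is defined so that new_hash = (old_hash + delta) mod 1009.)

Delta formula: (val(new) - val(old)) * B^(n-1-k) mod M
  val('i') - val('h') = 9 - 8 = 1
  B^(n-1-k) = 3^0 mod 1009 = 1
  Delta = 1 * 1 mod 1009 = 1

Answer: 1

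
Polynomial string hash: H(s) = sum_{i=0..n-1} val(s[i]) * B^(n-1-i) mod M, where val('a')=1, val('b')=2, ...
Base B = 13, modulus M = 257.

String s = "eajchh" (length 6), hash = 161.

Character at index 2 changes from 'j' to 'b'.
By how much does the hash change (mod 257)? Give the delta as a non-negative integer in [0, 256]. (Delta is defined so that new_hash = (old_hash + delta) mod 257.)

Delta formula: (val(new) - val(old)) * B^(n-1-k) mod M
  val('b') - val('j') = 2 - 10 = -8
  B^(n-1-k) = 13^3 mod 257 = 141
  Delta = -8 * 141 mod 257 = 157

Answer: 157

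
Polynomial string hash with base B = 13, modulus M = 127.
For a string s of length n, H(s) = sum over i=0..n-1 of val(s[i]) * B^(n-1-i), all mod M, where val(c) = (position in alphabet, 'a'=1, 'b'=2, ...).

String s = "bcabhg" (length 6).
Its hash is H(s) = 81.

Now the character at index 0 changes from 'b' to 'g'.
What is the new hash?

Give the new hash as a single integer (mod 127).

val('b') = 2, val('g') = 7
Position k = 0, exponent = n-1-k = 5
B^5 mod M = 13^5 mod 127 = 72
Delta = (7 - 2) * 72 mod 127 = 106
New hash = (81 + 106) mod 127 = 60

Answer: 60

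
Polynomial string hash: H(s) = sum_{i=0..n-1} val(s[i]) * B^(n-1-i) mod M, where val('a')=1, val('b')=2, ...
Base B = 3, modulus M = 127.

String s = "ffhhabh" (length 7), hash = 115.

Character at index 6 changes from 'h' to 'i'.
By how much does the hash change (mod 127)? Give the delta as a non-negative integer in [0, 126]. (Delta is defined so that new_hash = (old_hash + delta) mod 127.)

Delta formula: (val(new) - val(old)) * B^(n-1-k) mod M
  val('i') - val('h') = 9 - 8 = 1
  B^(n-1-k) = 3^0 mod 127 = 1
  Delta = 1 * 1 mod 127 = 1

Answer: 1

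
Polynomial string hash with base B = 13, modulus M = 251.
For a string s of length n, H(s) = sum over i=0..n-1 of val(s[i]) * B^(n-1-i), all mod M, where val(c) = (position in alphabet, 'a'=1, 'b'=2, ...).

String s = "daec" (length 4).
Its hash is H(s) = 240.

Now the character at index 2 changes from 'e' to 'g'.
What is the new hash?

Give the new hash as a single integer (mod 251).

Answer: 15

Derivation:
val('e') = 5, val('g') = 7
Position k = 2, exponent = n-1-k = 1
B^1 mod M = 13^1 mod 251 = 13
Delta = (7 - 5) * 13 mod 251 = 26
New hash = (240 + 26) mod 251 = 15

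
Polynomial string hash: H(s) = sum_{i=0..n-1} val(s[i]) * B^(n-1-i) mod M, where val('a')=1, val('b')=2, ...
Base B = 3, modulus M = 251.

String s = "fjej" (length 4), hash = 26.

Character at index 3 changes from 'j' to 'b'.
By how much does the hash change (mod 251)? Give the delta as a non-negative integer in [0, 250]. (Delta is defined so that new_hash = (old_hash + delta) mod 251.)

Answer: 243

Derivation:
Delta formula: (val(new) - val(old)) * B^(n-1-k) mod M
  val('b') - val('j') = 2 - 10 = -8
  B^(n-1-k) = 3^0 mod 251 = 1
  Delta = -8 * 1 mod 251 = 243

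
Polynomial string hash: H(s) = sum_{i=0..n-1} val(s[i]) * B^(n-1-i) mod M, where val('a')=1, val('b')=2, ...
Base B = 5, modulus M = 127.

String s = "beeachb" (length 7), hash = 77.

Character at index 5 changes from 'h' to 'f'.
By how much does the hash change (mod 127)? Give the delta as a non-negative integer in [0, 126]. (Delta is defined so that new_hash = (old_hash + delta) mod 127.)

Delta formula: (val(new) - val(old)) * B^(n-1-k) mod M
  val('f') - val('h') = 6 - 8 = -2
  B^(n-1-k) = 5^1 mod 127 = 5
  Delta = -2 * 5 mod 127 = 117

Answer: 117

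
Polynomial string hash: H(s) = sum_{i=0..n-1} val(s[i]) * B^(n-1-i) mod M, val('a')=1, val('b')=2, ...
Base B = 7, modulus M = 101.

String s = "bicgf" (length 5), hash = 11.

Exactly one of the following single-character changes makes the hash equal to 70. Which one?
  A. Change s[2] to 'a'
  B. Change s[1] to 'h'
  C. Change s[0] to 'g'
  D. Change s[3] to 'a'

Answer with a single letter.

Answer: D

Derivation:
Option A: s[2]='c'->'a', delta=(1-3)*7^2 mod 101 = 3, hash=11+3 mod 101 = 14
Option B: s[1]='i'->'h', delta=(8-9)*7^3 mod 101 = 61, hash=11+61 mod 101 = 72
Option C: s[0]='b'->'g', delta=(7-2)*7^4 mod 101 = 87, hash=11+87 mod 101 = 98
Option D: s[3]='g'->'a', delta=(1-7)*7^1 mod 101 = 59, hash=11+59 mod 101 = 70 <-- target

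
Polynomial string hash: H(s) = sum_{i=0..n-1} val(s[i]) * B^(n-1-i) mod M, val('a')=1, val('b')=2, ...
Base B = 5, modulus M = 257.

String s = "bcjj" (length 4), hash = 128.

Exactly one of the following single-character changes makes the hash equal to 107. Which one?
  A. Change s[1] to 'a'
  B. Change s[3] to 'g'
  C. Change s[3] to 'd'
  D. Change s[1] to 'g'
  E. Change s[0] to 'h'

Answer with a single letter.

Option A: s[1]='c'->'a', delta=(1-3)*5^2 mod 257 = 207, hash=128+207 mod 257 = 78
Option B: s[3]='j'->'g', delta=(7-10)*5^0 mod 257 = 254, hash=128+254 mod 257 = 125
Option C: s[3]='j'->'d', delta=(4-10)*5^0 mod 257 = 251, hash=128+251 mod 257 = 122
Option D: s[1]='c'->'g', delta=(7-3)*5^2 mod 257 = 100, hash=128+100 mod 257 = 228
Option E: s[0]='b'->'h', delta=(8-2)*5^3 mod 257 = 236, hash=128+236 mod 257 = 107 <-- target

Answer: E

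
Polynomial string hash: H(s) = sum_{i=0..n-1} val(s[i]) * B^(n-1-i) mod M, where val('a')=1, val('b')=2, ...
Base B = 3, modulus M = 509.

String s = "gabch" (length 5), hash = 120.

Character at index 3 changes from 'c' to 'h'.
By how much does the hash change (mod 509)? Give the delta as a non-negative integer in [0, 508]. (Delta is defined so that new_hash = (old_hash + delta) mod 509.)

Answer: 15

Derivation:
Delta formula: (val(new) - val(old)) * B^(n-1-k) mod M
  val('h') - val('c') = 8 - 3 = 5
  B^(n-1-k) = 3^1 mod 509 = 3
  Delta = 5 * 3 mod 509 = 15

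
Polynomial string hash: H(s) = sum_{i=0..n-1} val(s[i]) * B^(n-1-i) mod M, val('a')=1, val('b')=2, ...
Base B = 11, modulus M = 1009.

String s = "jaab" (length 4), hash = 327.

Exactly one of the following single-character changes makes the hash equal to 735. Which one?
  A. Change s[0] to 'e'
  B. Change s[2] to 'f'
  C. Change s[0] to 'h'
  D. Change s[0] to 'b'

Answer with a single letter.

Answer: A

Derivation:
Option A: s[0]='j'->'e', delta=(5-10)*11^3 mod 1009 = 408, hash=327+408 mod 1009 = 735 <-- target
Option B: s[2]='a'->'f', delta=(6-1)*11^1 mod 1009 = 55, hash=327+55 mod 1009 = 382
Option C: s[0]='j'->'h', delta=(8-10)*11^3 mod 1009 = 365, hash=327+365 mod 1009 = 692
Option D: s[0]='j'->'b', delta=(2-10)*11^3 mod 1009 = 451, hash=327+451 mod 1009 = 778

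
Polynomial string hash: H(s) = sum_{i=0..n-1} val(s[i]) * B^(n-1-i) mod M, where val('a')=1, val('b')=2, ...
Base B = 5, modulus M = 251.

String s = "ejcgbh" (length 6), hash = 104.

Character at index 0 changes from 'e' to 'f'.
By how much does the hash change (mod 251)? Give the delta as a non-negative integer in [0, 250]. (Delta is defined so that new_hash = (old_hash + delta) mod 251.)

Answer: 113

Derivation:
Delta formula: (val(new) - val(old)) * B^(n-1-k) mod M
  val('f') - val('e') = 6 - 5 = 1
  B^(n-1-k) = 5^5 mod 251 = 113
  Delta = 1 * 113 mod 251 = 113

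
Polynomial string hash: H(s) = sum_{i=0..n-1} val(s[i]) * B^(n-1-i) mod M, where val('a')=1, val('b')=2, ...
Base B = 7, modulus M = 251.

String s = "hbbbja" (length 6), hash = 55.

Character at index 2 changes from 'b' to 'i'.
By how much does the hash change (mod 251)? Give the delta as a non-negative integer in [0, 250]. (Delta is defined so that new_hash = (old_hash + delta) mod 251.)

Delta formula: (val(new) - val(old)) * B^(n-1-k) mod M
  val('i') - val('b') = 9 - 2 = 7
  B^(n-1-k) = 7^3 mod 251 = 92
  Delta = 7 * 92 mod 251 = 142

Answer: 142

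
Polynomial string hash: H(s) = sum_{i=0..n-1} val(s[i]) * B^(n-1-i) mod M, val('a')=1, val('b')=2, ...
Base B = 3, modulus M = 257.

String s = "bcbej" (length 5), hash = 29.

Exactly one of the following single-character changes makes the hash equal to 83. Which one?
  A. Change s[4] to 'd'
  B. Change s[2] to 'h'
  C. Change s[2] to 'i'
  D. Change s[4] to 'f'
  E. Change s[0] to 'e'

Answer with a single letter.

Answer: B

Derivation:
Option A: s[4]='j'->'d', delta=(4-10)*3^0 mod 257 = 251, hash=29+251 mod 257 = 23
Option B: s[2]='b'->'h', delta=(8-2)*3^2 mod 257 = 54, hash=29+54 mod 257 = 83 <-- target
Option C: s[2]='b'->'i', delta=(9-2)*3^2 mod 257 = 63, hash=29+63 mod 257 = 92
Option D: s[4]='j'->'f', delta=(6-10)*3^0 mod 257 = 253, hash=29+253 mod 257 = 25
Option E: s[0]='b'->'e', delta=(5-2)*3^4 mod 257 = 243, hash=29+243 mod 257 = 15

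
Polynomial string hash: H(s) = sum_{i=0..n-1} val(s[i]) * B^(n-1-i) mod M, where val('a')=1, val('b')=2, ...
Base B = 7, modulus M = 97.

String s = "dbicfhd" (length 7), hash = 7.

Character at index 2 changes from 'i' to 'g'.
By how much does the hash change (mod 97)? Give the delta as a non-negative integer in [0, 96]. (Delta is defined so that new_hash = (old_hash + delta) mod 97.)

Answer: 48

Derivation:
Delta formula: (val(new) - val(old)) * B^(n-1-k) mod M
  val('g') - val('i') = 7 - 9 = -2
  B^(n-1-k) = 7^4 mod 97 = 73
  Delta = -2 * 73 mod 97 = 48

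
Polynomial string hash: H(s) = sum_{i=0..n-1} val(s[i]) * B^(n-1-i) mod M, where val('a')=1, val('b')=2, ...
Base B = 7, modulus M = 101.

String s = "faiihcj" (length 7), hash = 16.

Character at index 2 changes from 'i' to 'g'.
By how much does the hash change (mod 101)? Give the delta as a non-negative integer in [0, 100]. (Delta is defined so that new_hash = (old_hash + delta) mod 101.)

Answer: 46

Derivation:
Delta formula: (val(new) - val(old)) * B^(n-1-k) mod M
  val('g') - val('i') = 7 - 9 = -2
  B^(n-1-k) = 7^4 mod 101 = 78
  Delta = -2 * 78 mod 101 = 46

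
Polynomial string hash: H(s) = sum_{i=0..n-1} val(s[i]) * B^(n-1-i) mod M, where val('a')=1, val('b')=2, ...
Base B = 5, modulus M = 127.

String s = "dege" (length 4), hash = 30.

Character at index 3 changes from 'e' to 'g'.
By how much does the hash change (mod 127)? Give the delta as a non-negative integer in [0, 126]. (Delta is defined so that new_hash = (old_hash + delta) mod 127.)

Delta formula: (val(new) - val(old)) * B^(n-1-k) mod M
  val('g') - val('e') = 7 - 5 = 2
  B^(n-1-k) = 5^0 mod 127 = 1
  Delta = 2 * 1 mod 127 = 2

Answer: 2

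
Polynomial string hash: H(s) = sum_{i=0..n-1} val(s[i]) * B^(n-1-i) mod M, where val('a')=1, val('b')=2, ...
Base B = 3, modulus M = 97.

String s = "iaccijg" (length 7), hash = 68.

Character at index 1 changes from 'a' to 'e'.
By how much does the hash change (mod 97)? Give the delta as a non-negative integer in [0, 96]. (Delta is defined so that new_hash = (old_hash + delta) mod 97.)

Delta formula: (val(new) - val(old)) * B^(n-1-k) mod M
  val('e') - val('a') = 5 - 1 = 4
  B^(n-1-k) = 3^5 mod 97 = 49
  Delta = 4 * 49 mod 97 = 2

Answer: 2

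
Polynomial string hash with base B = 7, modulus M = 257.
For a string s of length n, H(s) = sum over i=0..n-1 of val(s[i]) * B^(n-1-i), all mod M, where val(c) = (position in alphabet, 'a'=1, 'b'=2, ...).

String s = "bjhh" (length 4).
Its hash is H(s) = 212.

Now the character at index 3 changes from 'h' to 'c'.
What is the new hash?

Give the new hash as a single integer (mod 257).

val('h') = 8, val('c') = 3
Position k = 3, exponent = n-1-k = 0
B^0 mod M = 7^0 mod 257 = 1
Delta = (3 - 8) * 1 mod 257 = 252
New hash = (212 + 252) mod 257 = 207

Answer: 207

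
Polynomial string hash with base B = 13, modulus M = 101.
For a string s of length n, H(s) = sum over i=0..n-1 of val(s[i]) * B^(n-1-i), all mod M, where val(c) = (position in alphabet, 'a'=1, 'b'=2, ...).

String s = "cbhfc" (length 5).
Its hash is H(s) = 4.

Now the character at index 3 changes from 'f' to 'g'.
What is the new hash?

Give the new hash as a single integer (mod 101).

Answer: 17

Derivation:
val('f') = 6, val('g') = 7
Position k = 3, exponent = n-1-k = 1
B^1 mod M = 13^1 mod 101 = 13
Delta = (7 - 6) * 13 mod 101 = 13
New hash = (4 + 13) mod 101 = 17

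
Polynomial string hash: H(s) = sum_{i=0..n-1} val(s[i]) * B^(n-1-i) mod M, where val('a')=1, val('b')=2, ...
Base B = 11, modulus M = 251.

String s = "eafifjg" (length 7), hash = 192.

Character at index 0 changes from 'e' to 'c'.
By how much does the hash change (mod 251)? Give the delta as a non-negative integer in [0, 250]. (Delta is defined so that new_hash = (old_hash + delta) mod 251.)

Delta formula: (val(new) - val(old)) * B^(n-1-k) mod M
  val('c') - val('e') = 3 - 5 = -2
  B^(n-1-k) = 11^6 mod 251 = 3
  Delta = -2 * 3 mod 251 = 245

Answer: 245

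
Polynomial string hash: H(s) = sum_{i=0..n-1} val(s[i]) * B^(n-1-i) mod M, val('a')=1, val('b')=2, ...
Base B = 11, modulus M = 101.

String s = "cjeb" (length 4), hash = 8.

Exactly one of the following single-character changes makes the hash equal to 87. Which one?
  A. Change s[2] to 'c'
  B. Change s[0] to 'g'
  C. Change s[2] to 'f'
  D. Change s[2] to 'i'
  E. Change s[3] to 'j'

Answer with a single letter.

Option A: s[2]='e'->'c', delta=(3-5)*11^1 mod 101 = 79, hash=8+79 mod 101 = 87 <-- target
Option B: s[0]='c'->'g', delta=(7-3)*11^3 mod 101 = 72, hash=8+72 mod 101 = 80
Option C: s[2]='e'->'f', delta=(6-5)*11^1 mod 101 = 11, hash=8+11 mod 101 = 19
Option D: s[2]='e'->'i', delta=(9-5)*11^1 mod 101 = 44, hash=8+44 mod 101 = 52
Option E: s[3]='b'->'j', delta=(10-2)*11^0 mod 101 = 8, hash=8+8 mod 101 = 16

Answer: A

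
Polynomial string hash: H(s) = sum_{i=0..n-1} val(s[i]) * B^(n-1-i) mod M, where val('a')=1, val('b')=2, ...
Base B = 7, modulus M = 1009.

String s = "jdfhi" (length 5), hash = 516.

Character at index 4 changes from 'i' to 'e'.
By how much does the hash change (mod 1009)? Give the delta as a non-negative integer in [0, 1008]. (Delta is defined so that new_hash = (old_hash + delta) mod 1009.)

Answer: 1005

Derivation:
Delta formula: (val(new) - val(old)) * B^(n-1-k) mod M
  val('e') - val('i') = 5 - 9 = -4
  B^(n-1-k) = 7^0 mod 1009 = 1
  Delta = -4 * 1 mod 1009 = 1005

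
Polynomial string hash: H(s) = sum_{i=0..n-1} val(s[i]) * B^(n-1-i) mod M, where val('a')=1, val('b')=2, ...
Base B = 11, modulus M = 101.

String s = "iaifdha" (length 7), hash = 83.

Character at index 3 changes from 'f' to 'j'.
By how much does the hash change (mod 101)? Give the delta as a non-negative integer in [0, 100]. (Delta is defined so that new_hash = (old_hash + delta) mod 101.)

Delta formula: (val(new) - val(old)) * B^(n-1-k) mod M
  val('j') - val('f') = 10 - 6 = 4
  B^(n-1-k) = 11^3 mod 101 = 18
  Delta = 4 * 18 mod 101 = 72

Answer: 72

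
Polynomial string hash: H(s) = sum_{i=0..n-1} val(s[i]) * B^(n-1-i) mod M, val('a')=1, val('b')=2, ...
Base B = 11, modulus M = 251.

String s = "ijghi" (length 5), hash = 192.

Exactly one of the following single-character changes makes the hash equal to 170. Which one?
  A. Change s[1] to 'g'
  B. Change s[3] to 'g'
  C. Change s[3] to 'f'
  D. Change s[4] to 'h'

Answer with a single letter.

Answer: C

Derivation:
Option A: s[1]='j'->'g', delta=(7-10)*11^3 mod 251 = 23, hash=192+23 mod 251 = 215
Option B: s[3]='h'->'g', delta=(7-8)*11^1 mod 251 = 240, hash=192+240 mod 251 = 181
Option C: s[3]='h'->'f', delta=(6-8)*11^1 mod 251 = 229, hash=192+229 mod 251 = 170 <-- target
Option D: s[4]='i'->'h', delta=(8-9)*11^0 mod 251 = 250, hash=192+250 mod 251 = 191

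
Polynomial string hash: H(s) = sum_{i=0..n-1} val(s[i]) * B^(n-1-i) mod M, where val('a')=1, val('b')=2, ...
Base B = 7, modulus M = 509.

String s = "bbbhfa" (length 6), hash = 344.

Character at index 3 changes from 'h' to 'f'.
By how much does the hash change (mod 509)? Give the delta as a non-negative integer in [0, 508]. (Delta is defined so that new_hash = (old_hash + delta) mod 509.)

Answer: 411

Derivation:
Delta formula: (val(new) - val(old)) * B^(n-1-k) mod M
  val('f') - val('h') = 6 - 8 = -2
  B^(n-1-k) = 7^2 mod 509 = 49
  Delta = -2 * 49 mod 509 = 411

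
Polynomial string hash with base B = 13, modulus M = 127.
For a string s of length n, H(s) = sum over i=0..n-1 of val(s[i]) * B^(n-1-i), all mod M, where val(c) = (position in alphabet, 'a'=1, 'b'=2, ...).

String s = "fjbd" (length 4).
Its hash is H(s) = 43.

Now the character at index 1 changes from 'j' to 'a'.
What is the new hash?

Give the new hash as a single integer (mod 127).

val('j') = 10, val('a') = 1
Position k = 1, exponent = n-1-k = 2
B^2 mod M = 13^2 mod 127 = 42
Delta = (1 - 10) * 42 mod 127 = 3
New hash = (43 + 3) mod 127 = 46

Answer: 46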